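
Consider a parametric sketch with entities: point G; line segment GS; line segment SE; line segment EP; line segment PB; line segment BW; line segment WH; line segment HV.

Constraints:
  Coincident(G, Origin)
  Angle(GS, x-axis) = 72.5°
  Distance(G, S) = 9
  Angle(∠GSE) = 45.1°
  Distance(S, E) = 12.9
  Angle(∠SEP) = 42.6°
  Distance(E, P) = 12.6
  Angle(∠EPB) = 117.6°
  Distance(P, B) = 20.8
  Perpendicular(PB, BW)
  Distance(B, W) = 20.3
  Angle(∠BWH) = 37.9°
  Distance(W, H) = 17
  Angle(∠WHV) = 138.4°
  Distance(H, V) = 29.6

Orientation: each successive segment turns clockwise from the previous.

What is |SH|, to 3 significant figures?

4.06

G is at the origin; GS runs at 72.5° with length 9.0, so S = (2.71, 8.58). ∠GSE = 45.1° gives SE at -62.4° from the x-axis; with |SE| = 12.9, E = (8.68, -2.85). ∠SEP = 42.6° gives EP at 160° from the x-axis; with |EP| = 12.6, P = (-3.17, 1.42). ∠EPB = 117.6° gives PB at 97.8° from the x-axis; with |PB| = 20.8, B = (-6.00, 22.0). PB ⟂ BW, so BW runs at 7.80°; with |BW| = 20.3, W = (14.1, 24.8). ∠BWH = 37.9° gives WH at -134° from the x-axis; with |WH| = 17.0, H = (2.24, 12.6). Then |SH| = |H − S| = 4.06.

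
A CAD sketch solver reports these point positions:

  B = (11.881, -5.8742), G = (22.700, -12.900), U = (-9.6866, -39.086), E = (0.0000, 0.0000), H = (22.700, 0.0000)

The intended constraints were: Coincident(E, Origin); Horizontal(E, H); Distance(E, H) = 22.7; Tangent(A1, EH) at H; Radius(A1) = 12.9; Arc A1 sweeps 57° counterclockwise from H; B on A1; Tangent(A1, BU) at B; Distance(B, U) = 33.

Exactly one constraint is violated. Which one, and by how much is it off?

Distance(B, U) = 33 — off by 6.60.

E = (0.00, 0.00) ✓; E.y = 0.00, H.y = 0.00 ✓; |EH| = 22.70 ✓; ∠(GH, HE) = 90.00° ✓; |GH| = 12.90 ✓; bearing(G→B) − bearing(G→H) = 57.00° ✓; |GB| = 12.90 ✓; ∠(GB, BU) = 90.00° ✓; |BU| = 39.60 ✗.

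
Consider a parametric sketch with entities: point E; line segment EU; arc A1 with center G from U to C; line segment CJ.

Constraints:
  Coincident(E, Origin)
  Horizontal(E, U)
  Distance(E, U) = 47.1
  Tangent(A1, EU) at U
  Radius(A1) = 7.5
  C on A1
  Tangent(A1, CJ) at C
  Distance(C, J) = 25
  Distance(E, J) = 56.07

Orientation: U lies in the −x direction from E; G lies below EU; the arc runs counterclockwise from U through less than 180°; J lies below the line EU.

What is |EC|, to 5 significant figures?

55.043

E is at the origin; EU is horizontal with |EU| = 47.1 and U on the −x side, so U = (-47.100, 0.0000). Since A1 is tangent to EU there, GU ⟂ EU, so G = U + (0, -7.5) = (-47.100, -7.5000). Since GC ⟂ CJ (tangency), |GJ| = √(7.5² + 25.0²) = 26.101 regardless of where C sits on A1. So J lies on both circle(E, 56.07) and circle(G, 26.101); the below-EU intersection is J = (-44.953, -33.512). C is the foot of the tangent from J: C = (-54.082, -10.239).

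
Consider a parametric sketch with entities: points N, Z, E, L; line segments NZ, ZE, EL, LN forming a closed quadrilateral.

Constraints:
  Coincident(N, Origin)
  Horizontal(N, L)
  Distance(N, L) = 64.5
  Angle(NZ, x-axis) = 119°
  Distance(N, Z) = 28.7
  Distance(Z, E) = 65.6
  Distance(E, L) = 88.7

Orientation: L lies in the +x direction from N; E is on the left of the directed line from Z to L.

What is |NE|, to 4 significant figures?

82.30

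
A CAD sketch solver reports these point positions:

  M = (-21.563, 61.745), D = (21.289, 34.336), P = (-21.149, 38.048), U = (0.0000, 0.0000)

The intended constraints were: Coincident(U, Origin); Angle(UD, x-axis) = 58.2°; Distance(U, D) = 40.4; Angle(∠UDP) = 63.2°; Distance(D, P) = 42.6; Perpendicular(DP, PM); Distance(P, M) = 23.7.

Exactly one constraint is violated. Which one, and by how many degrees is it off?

Perpendicular(DP, PM) — off by 6.00°.

U = (0.00, 0.00) ✓; UD at 58.20° ✓; |UD| = 40.40 ✓; ∠UDP = 63.20° ✓; |DP| = 42.60 ✓; ∠(DP, PM) = 84.00° ✗; |PM| = 23.70 ✓.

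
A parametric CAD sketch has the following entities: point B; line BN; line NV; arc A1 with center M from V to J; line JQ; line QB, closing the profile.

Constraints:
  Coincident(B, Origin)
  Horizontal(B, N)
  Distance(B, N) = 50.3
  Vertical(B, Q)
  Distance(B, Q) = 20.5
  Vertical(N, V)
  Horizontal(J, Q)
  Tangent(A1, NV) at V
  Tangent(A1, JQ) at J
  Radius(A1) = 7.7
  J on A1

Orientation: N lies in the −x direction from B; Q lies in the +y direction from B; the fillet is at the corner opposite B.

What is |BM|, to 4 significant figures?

44.48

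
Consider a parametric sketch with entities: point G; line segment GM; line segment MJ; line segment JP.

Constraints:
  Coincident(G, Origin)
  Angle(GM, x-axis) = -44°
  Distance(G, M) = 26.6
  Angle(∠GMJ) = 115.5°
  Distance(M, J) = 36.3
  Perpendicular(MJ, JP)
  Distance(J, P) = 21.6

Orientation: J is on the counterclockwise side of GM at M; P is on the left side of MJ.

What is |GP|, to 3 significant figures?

47.8

∠GMJ = 115.5°, so MJ runs at -44.0° + (180° − 115.5°) = 20.5° from the x-axis; with |MJ| = 36.3, J = M + 36.3·(cos 20.5°, sin 20.5°) = (53.1, -5.77). MJ ⟂ JP; with |JP| = 21.6 on the left of MJ, P = J + 21.6·(-0.350, 0.937) = (45.6, 14.5). Then |GP| = |P − G| = 47.8.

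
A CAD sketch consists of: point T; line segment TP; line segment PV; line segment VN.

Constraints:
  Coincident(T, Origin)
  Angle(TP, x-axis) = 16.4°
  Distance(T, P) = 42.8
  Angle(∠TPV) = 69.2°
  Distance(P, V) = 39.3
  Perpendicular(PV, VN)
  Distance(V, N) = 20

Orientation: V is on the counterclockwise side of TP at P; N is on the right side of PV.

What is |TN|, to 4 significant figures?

64.67

∠TPV = 69.2°, so PV runs at 16.4° + (180° − 69.2°) = 127.2° from the x-axis; with |PV| = 39.3, V = P + 39.3·(cos 127.2°, sin 127.2°) = (17.30, 43.39). PV ⟂ VN; with |VN| = 20.0 on the right of PV, N = V + 20.0·(0.7965, 0.6046) = (33.23, 55.48). Then |TN| = |N − T| = 64.67.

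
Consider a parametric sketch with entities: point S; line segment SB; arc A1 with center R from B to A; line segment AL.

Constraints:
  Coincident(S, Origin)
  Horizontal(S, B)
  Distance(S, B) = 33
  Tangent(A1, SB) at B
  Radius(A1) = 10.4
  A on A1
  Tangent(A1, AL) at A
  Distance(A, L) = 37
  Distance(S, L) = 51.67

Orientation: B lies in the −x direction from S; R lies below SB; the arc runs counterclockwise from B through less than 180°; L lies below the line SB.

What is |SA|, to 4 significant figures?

44.70

S is at the origin; S and B share the same y with |SB| = 33.0 and B on the −x side, so B = (-33.00, 0.000). The tangent condition forces RB to be normal to SB, so R = B + (0, -10.4) = (-33.00, -10.40). Since RA ⟂ AL (tangency), |RL| = √(10.4² + 37.0²) = 38.43 regardless of where A sits on A1. So L lies on both circle(S, 51.67) and circle(R, 38.43); the below-SB intersection is L = (-21.39, -47.04). A is the foot of the tangent from L: A = (-41.69, -16.11).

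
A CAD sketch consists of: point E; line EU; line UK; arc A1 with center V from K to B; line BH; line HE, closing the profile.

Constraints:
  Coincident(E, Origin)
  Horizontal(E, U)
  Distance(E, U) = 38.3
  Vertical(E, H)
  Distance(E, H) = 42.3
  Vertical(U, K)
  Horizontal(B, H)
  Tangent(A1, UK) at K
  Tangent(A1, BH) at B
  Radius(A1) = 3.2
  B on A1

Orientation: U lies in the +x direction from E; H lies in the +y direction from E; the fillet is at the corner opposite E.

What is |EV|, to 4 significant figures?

52.54

EH is vertical with |EH| = 42.3 and H on the +y side, so H = (0.000, 42.30). The virtual corner opposite E is at (38.30, 42.30). Tangency of A1 to UK means the radius VK is perpendicular to UK and tangency of A1 to BH means the radius VB is perpendicular to BH, with radius 3.2, so the center V sits 3.2 in from both sides at V = (35.10, 39.10). Then |EV| = |V − E| = 52.54.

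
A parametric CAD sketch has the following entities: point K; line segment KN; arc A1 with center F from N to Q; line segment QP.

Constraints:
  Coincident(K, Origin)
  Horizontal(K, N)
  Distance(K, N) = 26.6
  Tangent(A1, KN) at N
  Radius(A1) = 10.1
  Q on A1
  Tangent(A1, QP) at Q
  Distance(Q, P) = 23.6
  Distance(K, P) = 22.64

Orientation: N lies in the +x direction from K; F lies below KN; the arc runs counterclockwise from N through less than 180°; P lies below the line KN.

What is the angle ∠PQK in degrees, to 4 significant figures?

63.03°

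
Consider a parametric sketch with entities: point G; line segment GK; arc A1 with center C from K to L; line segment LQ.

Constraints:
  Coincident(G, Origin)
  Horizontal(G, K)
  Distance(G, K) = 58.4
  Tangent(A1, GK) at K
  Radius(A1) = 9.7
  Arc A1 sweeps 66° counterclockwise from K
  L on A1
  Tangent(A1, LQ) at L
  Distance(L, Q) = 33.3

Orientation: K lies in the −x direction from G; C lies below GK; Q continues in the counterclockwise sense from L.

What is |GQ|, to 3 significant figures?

88.5

G is at the origin; G and K share the same y with |GK| = 58.4 and K on the −x side, so K = (-58.4, 0.00). Tangency of A1 to GK means the radius CK is perpendicular to GK, so C = K + (0, -9.7) = (-58.4, -9.70). On A1, K sits at bearing 90° from C; a 66° counterclockwise sweep puts L at bearing 156°, so L = C + 9.7·(cos 156°, sin 156°) = (-67.3, -5.75). The tangent condition forces CL to be normal to LQ, so LQ runs along (−sin 156°, cos 156°); with |LQ| = 33.3, Q = (-80.8, -36.2). Then |GQ| = |Q − G| = 88.5.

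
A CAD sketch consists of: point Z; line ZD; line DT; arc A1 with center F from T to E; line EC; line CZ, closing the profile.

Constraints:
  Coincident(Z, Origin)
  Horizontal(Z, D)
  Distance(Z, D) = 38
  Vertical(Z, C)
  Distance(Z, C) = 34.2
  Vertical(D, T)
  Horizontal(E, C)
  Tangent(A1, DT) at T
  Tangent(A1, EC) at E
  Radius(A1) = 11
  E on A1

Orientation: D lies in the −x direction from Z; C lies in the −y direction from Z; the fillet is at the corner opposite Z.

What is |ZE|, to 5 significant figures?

43.573

Z is at the origin; ZD is horizontal with |ZD| = 38.0 and D on the −x side, so D = (-38.000, 0.0000). Z and C share the same x with |ZC| = 34.2 and C on the −y side, so C = (0.0000, -34.200). The virtual corner opposite Z is at (-38.000, -34.200). The tangent condition forces FT to be normal to DT and A1 meets EC tangentially, so FE is at right angles to EC, with radius 11.0, so the center F sits 11.0 in from both sides at F = (-27.000, -23.200). That places the tangent points at T = (-38.000, -23.200) on DT and E = (-27.000, -34.200) on EC. Then |ZE| = |E − Z| = 43.573.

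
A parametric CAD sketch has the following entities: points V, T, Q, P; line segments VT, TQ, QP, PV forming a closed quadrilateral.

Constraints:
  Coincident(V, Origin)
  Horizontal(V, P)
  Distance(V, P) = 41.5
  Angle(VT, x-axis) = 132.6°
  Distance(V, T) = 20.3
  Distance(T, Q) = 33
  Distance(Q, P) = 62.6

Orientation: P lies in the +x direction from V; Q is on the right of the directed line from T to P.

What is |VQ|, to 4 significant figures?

25.64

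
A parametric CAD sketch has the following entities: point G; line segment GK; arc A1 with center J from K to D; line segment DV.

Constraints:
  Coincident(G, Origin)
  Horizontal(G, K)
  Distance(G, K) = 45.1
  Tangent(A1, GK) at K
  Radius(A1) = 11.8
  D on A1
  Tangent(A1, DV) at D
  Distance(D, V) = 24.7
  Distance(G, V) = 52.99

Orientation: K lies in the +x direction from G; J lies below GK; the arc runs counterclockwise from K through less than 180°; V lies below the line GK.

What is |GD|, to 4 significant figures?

36.05

G is at the origin; G and K share the same y with |GK| = 45.1 and K on the +x side, so K = (45.10, 0.000). Since A1 is tangent to GK there, JK ⟂ GK, so J = K + (0, -11.8) = (45.10, -11.80). Since JD ⟂ DV (tangency), |JV| = √(11.8² + 24.7²) = 27.37 regardless of where D sits on A1. So V lies on both circle(G, 52.99) and circle(J, 27.37); the below-GK intersection is V = (36.99, -37.94). D is the foot of the tangent from V: D = (33.42, -13.50).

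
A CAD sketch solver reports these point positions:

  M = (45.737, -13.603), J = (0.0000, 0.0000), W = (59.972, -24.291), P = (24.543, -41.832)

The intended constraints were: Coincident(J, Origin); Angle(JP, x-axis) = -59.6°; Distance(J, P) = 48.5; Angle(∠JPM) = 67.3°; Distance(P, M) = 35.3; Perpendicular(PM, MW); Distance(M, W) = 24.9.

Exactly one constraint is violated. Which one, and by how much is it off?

Distance(M, W) = 24.9 — off by 7.10.

J = (0.00, 0.00) ✓; JP at -59.60° ✓; |JP| = 48.50 ✓; ∠JPM = 67.30° ✓; |PM| = 35.30 ✓; ∠(PM, MW) = 90.00° ✓; |MW| = 17.80 ✗.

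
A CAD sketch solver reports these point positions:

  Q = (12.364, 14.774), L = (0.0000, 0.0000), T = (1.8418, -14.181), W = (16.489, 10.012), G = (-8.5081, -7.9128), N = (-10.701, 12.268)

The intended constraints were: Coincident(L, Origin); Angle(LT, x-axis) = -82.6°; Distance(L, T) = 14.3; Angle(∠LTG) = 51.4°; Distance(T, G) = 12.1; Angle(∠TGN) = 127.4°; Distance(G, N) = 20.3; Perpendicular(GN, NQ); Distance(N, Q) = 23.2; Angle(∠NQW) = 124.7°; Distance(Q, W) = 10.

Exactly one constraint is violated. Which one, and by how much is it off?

Distance(Q, W) = 10 — off by 3.70.

L = (0.00, 0.00) ✓; LT at -82.60° ✓; |LT| = 14.30 ✓; ∠LTG = 51.40° ✓; |TG| = 12.10 ✓; ∠TGN = 127.4° ✓; |GN| = 20.30 ✓; ∠(GN, NQ) = 90.00° ✓; |NQ| = 23.20 ✓; ∠NQW = 124.7° ✓; |QW| = 6.300 ✗.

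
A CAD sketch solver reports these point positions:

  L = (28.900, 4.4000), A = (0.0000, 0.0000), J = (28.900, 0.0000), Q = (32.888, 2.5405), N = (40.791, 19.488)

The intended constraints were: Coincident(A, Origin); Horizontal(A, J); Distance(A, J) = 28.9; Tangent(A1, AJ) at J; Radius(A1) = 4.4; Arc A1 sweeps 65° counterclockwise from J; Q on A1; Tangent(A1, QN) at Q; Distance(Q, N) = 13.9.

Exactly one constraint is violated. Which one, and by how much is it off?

Distance(Q, N) = 13.9 — off by 4.80.

A = (0.00, 0.00) ✓; A.y = 0.00, J.y = 0.00 ✓; |AJ| = 28.90 ✓; ∠(LJ, JA) = 90.00° ✓; |LJ| = 4.400 ✓; bearing(L→Q) − bearing(L→J) = 65.00° ✓; |LQ| = 4.400 ✓; ∠(LQ, QN) = 90.00° ✓; |QN| = 18.70 ✗.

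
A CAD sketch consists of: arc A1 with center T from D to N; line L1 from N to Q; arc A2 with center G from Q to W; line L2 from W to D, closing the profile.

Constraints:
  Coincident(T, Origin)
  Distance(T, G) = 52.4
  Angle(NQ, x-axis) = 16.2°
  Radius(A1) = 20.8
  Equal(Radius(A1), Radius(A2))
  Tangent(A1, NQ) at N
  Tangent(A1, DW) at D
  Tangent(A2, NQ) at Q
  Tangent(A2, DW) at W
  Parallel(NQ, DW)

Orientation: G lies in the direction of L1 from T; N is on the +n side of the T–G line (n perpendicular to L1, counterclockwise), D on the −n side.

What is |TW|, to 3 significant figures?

56.4

The slot axis is L1's direction at 16.2°, so u = (cos 16.2°, sin 16.2°) = (0.960, 0.279) and n = (−sin 16.2°, cos 16.2°) = (-0.279, 0.960). T is at the origin and G lies 52.4 along u from T, so G = 52.4·u = (50.3, 14.6). Tangency of A1 to both parallel lines with radius 20.8 puts N and D at T ± 20.8·n: N = (-5.80, 20.0), D = (5.80, -20.0). Equal radii place Q and W the same way about G: Q = G + 20.8·n = (44.5, 34.6), W = G − 20.8·n = (56.1, -5.35). Then |TW| = |W − T| = 56.4.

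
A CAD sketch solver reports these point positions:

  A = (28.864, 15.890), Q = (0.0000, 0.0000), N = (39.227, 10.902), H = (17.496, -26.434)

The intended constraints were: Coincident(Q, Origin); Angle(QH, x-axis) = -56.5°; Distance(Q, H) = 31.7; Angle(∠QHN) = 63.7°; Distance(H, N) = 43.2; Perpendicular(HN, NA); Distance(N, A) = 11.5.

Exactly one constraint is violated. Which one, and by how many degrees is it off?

Perpendicular(HN, NA) — off by 4.50°.

Q = (0.00, 0.00) ✓; QH at -56.50° ✓; |QH| = 31.70 ✓; ∠QHN = 63.70° ✓; |HN| = 43.20 ✓; ∠(HN, NA) = 94.50° ✗; |NA| = 11.50 ✓.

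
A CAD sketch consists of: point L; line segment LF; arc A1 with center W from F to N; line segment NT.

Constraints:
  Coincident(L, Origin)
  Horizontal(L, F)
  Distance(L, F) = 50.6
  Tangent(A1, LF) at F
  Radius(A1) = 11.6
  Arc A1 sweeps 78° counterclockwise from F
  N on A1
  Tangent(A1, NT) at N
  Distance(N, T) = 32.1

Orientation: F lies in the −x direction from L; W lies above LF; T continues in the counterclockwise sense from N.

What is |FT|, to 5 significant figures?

44.407

L is at the origin; LF is horizontal with |LF| = 50.6 and F on the −x side, so F = (-50.600, 0.0000). A1 meets LF tangentially, so WF is at right angles to LF, so W = F + (0, 11.6) = (-50.600, 11.600). On A1, F sits at bearing -90° from W; a 78° counterclockwise sweep puts N at bearing -12°, so N = W + 11.6·(cos -12°, sin -12°) = (-39.253, 9.1882). A1 meets NT tangentially, so WN is at right angles to NT, so NT runs along (−sin -12°, cos -12°); with |NT| = 32.1, T = (-32.580, 40.587). Then |FT| = |T − F| = 44.407.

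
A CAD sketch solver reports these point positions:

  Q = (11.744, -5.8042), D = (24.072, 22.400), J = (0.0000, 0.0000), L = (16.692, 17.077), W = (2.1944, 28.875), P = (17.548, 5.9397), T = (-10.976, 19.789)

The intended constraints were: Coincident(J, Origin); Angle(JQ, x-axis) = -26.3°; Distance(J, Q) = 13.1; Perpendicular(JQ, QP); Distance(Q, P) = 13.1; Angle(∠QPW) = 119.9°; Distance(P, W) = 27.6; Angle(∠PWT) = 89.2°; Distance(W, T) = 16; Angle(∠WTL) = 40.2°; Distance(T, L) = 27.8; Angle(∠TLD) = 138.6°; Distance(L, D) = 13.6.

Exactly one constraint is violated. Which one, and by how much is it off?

Distance(L, D) = 13.6 — off by 4.50.

J = (0.00, 0.00) ✓; JQ at -26.30° ✓; |JQ| = 13.10 ✓; ∠(JQ, QP) = 90.00° ✓; |QP| = 13.10 ✓; ∠QPW = 119.9° ✓; |PW| = 27.60 ✓; ∠PWT = 89.20° ✓; |WT| = 16.00 ✓; ∠WTL = 40.20° ✓; |TL| = 27.80 ✓; ∠TLD = 138.6° ✓; |LD| = 9.099 ✗.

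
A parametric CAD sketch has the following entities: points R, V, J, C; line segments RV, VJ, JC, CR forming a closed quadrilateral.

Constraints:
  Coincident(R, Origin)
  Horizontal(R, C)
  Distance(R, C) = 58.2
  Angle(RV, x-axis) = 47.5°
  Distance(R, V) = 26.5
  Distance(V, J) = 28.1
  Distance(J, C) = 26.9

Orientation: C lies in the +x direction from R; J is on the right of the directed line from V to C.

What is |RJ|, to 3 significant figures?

32.1

R is at the origin; R and C share the same y with |RC| = 58.2 and C in +x, so C = (58.2, 0). RV runs at 47.5° with |RV| = 26.5, so V = (17.9, 19.5). J is determined by |VJ| = 28.1 and |JC| = 26.9 together: it lies at the intersection of circle(V, 28.1) and circle(C, 26.9). With |VC| = 44.8, the foot of the radical line on VC is 23.1 from V and the perpendicular offset is √(28.1² − 23.1²) = 16.0. Taking the right-of-VC solution: J = (31.8, -4.91).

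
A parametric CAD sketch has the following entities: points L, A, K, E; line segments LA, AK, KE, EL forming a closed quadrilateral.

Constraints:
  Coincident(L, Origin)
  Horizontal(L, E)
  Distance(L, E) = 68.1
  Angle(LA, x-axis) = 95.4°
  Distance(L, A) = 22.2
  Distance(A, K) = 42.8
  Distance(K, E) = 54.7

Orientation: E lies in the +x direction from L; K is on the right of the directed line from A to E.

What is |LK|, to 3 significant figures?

23.1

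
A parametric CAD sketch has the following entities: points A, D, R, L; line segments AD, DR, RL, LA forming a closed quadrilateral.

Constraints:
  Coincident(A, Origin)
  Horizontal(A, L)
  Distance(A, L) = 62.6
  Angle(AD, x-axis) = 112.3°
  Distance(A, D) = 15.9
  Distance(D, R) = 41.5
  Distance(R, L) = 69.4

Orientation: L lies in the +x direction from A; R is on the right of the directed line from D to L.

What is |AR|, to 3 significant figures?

26.6

A is at the origin; AL is horizontal with |AL| = 62.6 and L in +x, so L = (62.6, 0). AD runs at 112.3° with |AD| = 15.9, so D = (-6.03, 14.7). R is determined by |DR| = 41.5 and |RL| = 69.4 together: it lies at the intersection of circle(D, 41.5) and circle(L, 69.4). With |DL| = 70.2, the foot of the radical line on DL is 13.1 from D and the perpendicular offset is √(41.5² − 13.1²) = 39.4. Taking the right-of-DL solution: R = (-1.52, -26.5).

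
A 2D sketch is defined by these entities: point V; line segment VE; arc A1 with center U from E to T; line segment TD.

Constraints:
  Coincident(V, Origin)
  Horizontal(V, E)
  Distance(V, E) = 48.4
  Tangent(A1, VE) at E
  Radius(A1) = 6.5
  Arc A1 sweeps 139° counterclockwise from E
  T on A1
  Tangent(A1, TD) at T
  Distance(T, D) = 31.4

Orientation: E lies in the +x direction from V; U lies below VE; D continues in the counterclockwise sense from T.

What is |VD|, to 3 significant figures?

75.0

V is at the origin; VE is horizontal with |VE| = 48.4 and E on the +x side, so E = (48.4, 0.00). A1 meets VE tangentially, so UE is at right angles to VE, so U = E + (0, -6.5) = (48.4, -6.50). On A1, E sits at bearing 90° from U; a 139° counterclockwise sweep puts T at bearing 229°, so T = U + 6.5·(cos 229°, sin 229°) = (44.1, -11.4). The tangent condition forces UT to be normal to TD, so TD runs along (−sin 229°, cos 229°); with |TD| = 31.4, D = (67.8, -32.0). Then |VD| = |D − V| = 75.0.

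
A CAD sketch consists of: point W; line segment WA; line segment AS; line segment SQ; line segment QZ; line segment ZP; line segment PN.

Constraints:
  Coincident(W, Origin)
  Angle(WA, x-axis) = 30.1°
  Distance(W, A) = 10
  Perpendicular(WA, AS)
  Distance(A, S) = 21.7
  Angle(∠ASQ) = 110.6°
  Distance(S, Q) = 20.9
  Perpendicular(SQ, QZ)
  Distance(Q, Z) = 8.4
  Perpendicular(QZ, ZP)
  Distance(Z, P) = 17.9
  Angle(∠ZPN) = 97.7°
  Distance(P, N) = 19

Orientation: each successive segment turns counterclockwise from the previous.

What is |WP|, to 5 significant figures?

15.483

W is at the origin; WA runs at 30.1° with length 10.0, so A = (8.6515, 5.0151). The perpendicularity gives AS at right angles to WA, so AS runs at 120.10°; with |AS| = 21.7, S = (-2.2313, 23.789). ∠ASQ = 110.6° gives SQ at -170.50° from the x-axis; with |SQ| = 20.9, Q = (-22.845, 20.339). SQ is perpendicular to QZ, so QZ runs at -80.500°; with |QZ| = 8.4, Z = (-21.458, 12.055). QZ ⟂ ZP, so ZP runs at 9.5000°; with |ZP| = 17.9, P = (-3.8037, 15.009). Then |WP| = |P − W| = 15.483.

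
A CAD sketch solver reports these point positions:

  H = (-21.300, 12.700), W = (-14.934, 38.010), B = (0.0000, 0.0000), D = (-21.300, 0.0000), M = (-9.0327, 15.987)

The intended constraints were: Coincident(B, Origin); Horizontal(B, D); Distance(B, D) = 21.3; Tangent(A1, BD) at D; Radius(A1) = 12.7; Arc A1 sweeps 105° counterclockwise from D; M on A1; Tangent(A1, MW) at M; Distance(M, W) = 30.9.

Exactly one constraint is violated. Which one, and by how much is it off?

Distance(M, W) = 30.9 — off by 8.10.

B = (0.00, 0.00) ✓; B.y = 0.00, D.y = 0.00 ✓; |BD| = 21.30 ✓; ∠(HD, DB) = 90.00° ✓; |HD| = 12.70 ✓; bearing(H→M) − bearing(H→D) = 105.0° ✓; |HM| = 12.70 ✓; ∠(HM, MW) = 90.00° ✓; |MW| = 22.80 ✗.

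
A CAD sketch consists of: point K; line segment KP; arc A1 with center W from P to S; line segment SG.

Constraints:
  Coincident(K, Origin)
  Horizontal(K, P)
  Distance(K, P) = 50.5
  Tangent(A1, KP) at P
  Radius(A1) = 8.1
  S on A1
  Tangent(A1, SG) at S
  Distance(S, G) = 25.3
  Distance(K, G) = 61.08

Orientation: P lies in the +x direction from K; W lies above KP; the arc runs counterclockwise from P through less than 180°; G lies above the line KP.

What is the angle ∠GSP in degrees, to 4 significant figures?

125.9°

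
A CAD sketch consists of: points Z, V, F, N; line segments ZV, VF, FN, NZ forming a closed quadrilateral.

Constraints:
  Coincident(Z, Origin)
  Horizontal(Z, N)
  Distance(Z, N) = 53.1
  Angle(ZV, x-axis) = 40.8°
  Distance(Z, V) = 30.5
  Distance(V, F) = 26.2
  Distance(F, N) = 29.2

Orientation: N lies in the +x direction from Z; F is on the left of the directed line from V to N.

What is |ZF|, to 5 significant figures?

55.736

Z is at the origin; ZN is horizontal with |ZN| = 53.1 and N in +x, so N = (53.1, 0). ZV runs at 40.8° with |ZV| = 30.5, so V = (23.088, 19.929). F is determined by |VF| = 26.2 and |FN| = 29.2 together: it lies at the intersection of circle(V, 26.2) and circle(N, 29.2). With |VN| = 36.026, the foot of the radical line on VN is 15.706 from V and the perpendicular offset is √(26.2² − 15.706²) = 20.970. Taking the left-of-VN solution: F = (47.773, 28.710).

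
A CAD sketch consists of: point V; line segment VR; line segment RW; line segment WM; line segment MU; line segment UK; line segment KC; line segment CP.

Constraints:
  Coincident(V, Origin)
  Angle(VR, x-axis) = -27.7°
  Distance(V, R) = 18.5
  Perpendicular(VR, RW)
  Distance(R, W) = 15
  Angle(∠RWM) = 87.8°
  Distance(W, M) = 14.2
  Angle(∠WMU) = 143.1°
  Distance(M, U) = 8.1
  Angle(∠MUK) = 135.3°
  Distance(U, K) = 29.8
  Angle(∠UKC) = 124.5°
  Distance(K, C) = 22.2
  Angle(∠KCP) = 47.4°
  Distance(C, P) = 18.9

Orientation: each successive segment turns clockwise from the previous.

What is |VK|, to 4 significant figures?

20.93

V is at the origin; VR runs at -27.7° with length 18.5, so R = (16.38, -8.600). The perpendicularity gives RW at right angles to VR, so RW runs at -117.7°; with |RW| = 15.0, W = (9.407, -21.88). ∠RWM = 87.8° gives WM at 150.1° from the x-axis; with |WM| = 14.2, M = (-2.903, -14.80). ∠WMU = 143.1° gives MU at 113.2° from the x-axis; with |MU| = 8.1, U = (-6.094, -7.357). ∠MUK = 135.3° gives UK at 68.50° from the x-axis; with |UK| = 29.8, K = (4.828, 20.37). Then |VK| = |K − V| = 20.93.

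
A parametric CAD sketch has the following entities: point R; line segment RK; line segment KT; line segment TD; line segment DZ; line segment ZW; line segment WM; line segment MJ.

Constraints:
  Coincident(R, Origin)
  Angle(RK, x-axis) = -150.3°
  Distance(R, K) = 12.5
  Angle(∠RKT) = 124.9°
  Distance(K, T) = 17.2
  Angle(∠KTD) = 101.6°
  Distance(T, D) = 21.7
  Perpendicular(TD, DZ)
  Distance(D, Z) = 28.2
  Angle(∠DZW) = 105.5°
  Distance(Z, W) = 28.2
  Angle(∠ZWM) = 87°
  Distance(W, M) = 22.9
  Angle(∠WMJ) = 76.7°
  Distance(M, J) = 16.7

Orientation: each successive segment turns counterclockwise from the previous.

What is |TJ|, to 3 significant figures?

15.0

R is at the origin; RK runs at -150.3° with length 12.5, so K = (-10.9, -6.19). ∠RKT = 124.9° gives KT at -95.2° from the x-axis; with |KT| = 17.2, T = (-12.4, -23.3). ∠KTD = 101.6° gives TD at -16.8° from the x-axis; with |TD| = 21.7, D = (8.36, -29.6). TD is perpendicular to DZ, so DZ runs at 73.2°; with |DZ| = 28.2, Z = (16.5, -2.60). ∠DZW = 105.5° gives ZW at 148° from the x-axis; with |ZW| = 28.2, W = (-7.33, 12.5). ∠ZWM = 87.0° gives WM at -119° from the x-axis; with |WM| = 22.9, M = (-18.5, -7.50). ∠WMJ = 76.7° gives MJ at -16.0° from the x-axis; with |MJ| = 16.7, J = (-2.48, -12.1). Then |TJ| = |J − T| = 15.0.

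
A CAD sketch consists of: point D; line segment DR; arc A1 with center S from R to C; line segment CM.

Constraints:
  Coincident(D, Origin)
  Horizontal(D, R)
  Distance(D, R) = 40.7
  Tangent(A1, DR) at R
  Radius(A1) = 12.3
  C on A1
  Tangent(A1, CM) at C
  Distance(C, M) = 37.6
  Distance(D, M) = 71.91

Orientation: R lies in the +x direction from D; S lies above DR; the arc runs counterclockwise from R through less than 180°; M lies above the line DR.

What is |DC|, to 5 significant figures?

54.526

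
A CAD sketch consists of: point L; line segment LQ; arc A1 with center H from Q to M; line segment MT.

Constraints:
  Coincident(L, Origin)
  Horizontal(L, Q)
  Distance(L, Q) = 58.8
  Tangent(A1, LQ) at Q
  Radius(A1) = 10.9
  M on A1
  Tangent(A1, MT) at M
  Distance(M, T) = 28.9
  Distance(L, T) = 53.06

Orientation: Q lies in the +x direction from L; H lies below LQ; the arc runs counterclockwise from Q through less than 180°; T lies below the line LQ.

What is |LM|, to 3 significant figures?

49.0

L is at the origin; L and Q share the same y with |LQ| = 58.8 and Q on the +x side, so Q = (58.8, 0.00). The tangent condition forces HQ to be normal to LQ, so H = Q + (0, -10.9) = (58.8, -10.9). Since HM ⟂ MT (tangency), |HT| = √(10.9² + 28.9²) = 30.9 regardless of where M sits on A1. So T lies on both circle(L, 53.06) and circle(H, 30.9); the below-LQ intersection is T = (39.7, -35.2). M is the foot of the tangent from T: M = (48.4, -7.62).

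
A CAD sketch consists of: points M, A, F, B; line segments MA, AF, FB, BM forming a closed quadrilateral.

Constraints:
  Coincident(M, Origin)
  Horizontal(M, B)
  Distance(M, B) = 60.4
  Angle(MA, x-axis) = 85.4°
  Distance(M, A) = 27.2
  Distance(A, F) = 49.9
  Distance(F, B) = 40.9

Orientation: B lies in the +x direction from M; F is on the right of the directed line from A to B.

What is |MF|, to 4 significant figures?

29.68

M is at the origin; MB is horizontal with |MB| = 60.4 and B in +x, so B = (60.4, 0). MA runs at 85.4° with |MA| = 27.2, so A = (2.181, 27.11). F is determined by |AF| = 49.9 and |FB| = 40.9 together: it lies at the intersection of circle(A, 49.9) and circle(B, 40.9). With |AB| = 64.22, the foot of the radical line on AB is 38.47 from A and the perpendicular offset is √(49.9² − 38.47²) = 31.78. Taking the right-of-AB solution: F = (23.64, -17.94).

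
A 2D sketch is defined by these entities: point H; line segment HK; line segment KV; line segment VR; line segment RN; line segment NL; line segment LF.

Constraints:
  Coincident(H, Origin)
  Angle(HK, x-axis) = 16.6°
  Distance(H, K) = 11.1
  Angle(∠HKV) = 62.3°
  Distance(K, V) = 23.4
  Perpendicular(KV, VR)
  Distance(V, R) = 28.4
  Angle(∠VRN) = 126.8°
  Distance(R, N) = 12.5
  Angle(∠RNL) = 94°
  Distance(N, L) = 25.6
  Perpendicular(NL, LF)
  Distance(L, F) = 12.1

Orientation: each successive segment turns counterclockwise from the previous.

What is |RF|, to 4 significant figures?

26.47

H is at the origin; HK runs at 16.6° with length 11.1, so K = (10.64, 3.171). ∠HKV = 62.3° gives KV at 134.3° from the x-axis; with |KV| = 23.4, V = (-5.706, 19.92). The perpendicularity gives VR at right angles to KV, so VR runs at -135.7°; with |VR| = 28.4, R = (-26.03, 0.08336). ∠VRN = 126.8° gives RN at -82.50° from the x-axis; with |RN| = 12.5, N = (-24.40, -12.31). ∠RNL = 94.0° gives NL at 3.500° from the x-axis; with |NL| = 25.6, L = (1.153, -10.75). NL ⟂ LF, so LF runs at 93.50°; with |LF| = 12.1, F = (0.4139, 1.331). Then |RF| = |F − R| = 26.47.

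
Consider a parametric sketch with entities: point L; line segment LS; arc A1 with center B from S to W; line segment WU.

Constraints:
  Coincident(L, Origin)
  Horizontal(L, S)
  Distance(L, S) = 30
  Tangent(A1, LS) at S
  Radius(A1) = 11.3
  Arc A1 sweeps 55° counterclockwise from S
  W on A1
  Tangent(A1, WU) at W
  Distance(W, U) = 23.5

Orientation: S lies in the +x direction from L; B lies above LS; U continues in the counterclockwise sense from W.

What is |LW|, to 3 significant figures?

39.6

Tangency of A1 to LS means the radius BS is perpendicular to LS, so B = S + (0, 11.3) = (30.0, 11.3). On A1, S sits at bearing -90° from B; a 55° counterclockwise sweep puts W at bearing -35°, so W = B + 11.3·(cos -35°, sin -35°) = (39.3, 4.82). Then |LW| = |W − L| = 39.6.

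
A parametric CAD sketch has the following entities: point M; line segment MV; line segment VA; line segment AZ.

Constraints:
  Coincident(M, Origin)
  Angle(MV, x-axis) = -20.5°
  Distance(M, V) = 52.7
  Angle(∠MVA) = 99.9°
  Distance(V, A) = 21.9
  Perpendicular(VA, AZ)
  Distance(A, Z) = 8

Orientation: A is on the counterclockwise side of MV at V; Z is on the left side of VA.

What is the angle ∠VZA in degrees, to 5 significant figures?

69.933°

M is at the origin; MV runs at -20.5° with length 52.7, so V = 52.7·(cos -20.5°, sin -20.5°) = (49.363, -18.456). ∠MVA = 99.9°, so VA runs at -20.5° + (180° − 99.9°) = 59.600° from the x-axis; with |VA| = 21.9, A = V + 21.9·(cos 59.600°, sin 59.600°) = (60.445, 0.43312). VA is perpendicular to AZ; with |AZ| = 8.0 on the left of VA, Z = A + 8.0·(-0.86251, 0.50603) = (53.545, 4.4814). Then cos ∠VZA = ZV·ZA / (|ZV||ZA|), giving 69.933°.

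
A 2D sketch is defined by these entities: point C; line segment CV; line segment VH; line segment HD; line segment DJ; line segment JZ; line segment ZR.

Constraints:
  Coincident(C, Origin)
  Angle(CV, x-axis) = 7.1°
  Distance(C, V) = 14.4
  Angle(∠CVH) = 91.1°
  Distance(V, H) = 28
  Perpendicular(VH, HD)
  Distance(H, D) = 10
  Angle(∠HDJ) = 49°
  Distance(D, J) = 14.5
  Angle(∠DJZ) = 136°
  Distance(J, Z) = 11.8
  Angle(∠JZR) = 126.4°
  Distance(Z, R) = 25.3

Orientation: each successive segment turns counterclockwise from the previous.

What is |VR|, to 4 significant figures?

44.83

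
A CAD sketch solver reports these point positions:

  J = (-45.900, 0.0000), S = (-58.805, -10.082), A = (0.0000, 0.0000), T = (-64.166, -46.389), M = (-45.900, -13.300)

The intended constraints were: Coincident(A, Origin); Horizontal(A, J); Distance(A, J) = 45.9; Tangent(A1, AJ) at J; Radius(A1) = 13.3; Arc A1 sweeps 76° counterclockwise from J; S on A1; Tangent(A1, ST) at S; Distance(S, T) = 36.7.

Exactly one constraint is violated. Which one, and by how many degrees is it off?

Tangent(A1, ST) at S — off by 5.60°.

A = (0.00, 0.00) ✓; A.y = 0.00, J.y = 0.00 ✓; |AJ| = 45.90 ✓; ∠(MJ, JA) = 90.00° ✓; |MJ| = 13.30 ✓; bearing(M→S) − bearing(M→J) = 76.00° ✓; |MS| = 13.30 ✓; ∠(MS, ST) = 84.40° ✗; |ST| = 36.70 ✓.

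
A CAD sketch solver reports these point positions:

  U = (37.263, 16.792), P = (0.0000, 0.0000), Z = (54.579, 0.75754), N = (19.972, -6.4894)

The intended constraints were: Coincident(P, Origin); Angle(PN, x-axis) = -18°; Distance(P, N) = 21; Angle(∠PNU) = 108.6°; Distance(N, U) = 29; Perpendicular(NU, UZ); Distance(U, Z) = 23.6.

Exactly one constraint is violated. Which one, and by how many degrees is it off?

Perpendicular(NU, UZ) — off by 6.20°.

P = (0.00, 0.00) ✓; PN at -18.00° ✓; |PN| = 21.00 ✓; ∠PNU = 108.6° ✓; |NU| = 29.00 ✓; ∠(NU, UZ) = 96.20° ✗; |UZ| = 23.60 ✓.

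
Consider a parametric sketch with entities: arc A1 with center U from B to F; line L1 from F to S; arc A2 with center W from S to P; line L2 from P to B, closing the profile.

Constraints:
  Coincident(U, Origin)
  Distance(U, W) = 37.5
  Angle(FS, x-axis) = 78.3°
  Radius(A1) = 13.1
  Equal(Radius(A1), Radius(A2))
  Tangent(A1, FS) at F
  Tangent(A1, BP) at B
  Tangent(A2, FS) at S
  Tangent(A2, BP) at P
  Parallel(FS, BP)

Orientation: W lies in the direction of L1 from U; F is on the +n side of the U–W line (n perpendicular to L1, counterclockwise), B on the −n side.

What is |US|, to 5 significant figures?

39.722

Tangency of A1 to both parallel lines with radius 13.1 puts F and B at U ± 13.1·n: F = (-12.828, 2.6565), B = (12.828, -2.6565). Equal radii place S and P the same way about W: S = W + 13.1·n = (-5.2233, 39.377), P = W − 13.1·n = (20.432, 34.064). Then |US| = |S − U| = 39.722.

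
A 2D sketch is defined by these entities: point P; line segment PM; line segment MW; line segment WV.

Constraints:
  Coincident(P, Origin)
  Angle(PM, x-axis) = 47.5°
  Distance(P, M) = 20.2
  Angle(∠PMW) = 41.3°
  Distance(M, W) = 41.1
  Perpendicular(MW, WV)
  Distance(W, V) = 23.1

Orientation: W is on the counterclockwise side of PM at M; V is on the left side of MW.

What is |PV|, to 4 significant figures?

27.70

∠PMW = 41.3°, so MW runs at 47.5° + (180° − 41.3°) = 186.2° from the x-axis; with |MW| = 41.1, W = M + 41.1·(cos 186.2°, sin 186.2°) = (-27.21, 10.45). MW is perpendicular to WV; with |WV| = 23.1 on the left of MW, V = W + 23.1·(0.1080, -0.9942) = (-24.72, -12.51). Then |PV| = |V − P| = 27.70.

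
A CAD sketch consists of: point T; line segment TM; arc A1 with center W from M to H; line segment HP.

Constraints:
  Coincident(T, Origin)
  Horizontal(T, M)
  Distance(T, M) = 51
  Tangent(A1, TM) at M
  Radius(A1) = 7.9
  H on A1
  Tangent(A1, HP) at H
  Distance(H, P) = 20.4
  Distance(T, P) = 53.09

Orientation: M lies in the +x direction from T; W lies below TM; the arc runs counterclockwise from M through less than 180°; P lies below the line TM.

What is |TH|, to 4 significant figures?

43.94

Checks: T.y = 0.00, M.y = 0.00 ✓; |WH| = 7.900 ✓; ∠(WH, HP) = 90.00° ✓; |HP| = 20.40 ✓; |TP| = 53.09 ✓.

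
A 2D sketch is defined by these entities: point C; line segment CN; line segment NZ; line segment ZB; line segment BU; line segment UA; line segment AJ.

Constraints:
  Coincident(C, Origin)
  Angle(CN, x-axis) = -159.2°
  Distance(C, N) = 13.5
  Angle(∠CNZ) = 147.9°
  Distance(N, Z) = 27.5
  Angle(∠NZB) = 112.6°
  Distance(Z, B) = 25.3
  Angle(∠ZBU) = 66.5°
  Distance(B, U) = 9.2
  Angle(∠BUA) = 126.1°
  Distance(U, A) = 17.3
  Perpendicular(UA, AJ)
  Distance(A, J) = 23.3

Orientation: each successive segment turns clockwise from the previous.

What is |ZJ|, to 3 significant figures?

10.5

C is at the origin; CN runs at -159.2° with length 13.5, so N = (-12.6, -4.79). ∠CNZ = 147.9° gives NZ at 169° from the x-axis; with |NZ| = 27.5, Z = (-39.6, 0.595). ∠NZB = 112.6° gives ZB at 101° from the x-axis; with |ZB| = 25.3, B = (-44.5, 25.4). ∠ZBU = 66.5° gives BU at -12.2° from the x-axis; with |BU| = 9.2, U = (-35.6, 23.5). ∠BUA = 126.1° gives UA at -66.1° from the x-axis; with |UA| = 17.3, A = (-28.5, 7.64). The perpendicularity gives AJ at right angles to UA, so AJ runs at -156°; with |AJ| = 23.3, J = (-49.8, -1.80). Then |ZJ| = |J − Z| = 10.5.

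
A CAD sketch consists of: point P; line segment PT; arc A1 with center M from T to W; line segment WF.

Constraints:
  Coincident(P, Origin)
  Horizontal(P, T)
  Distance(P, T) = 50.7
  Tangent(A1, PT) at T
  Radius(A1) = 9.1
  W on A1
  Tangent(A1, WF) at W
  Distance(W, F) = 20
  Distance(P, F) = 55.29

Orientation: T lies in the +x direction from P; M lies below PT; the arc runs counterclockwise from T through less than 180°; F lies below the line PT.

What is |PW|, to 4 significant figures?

43.24

Checks: |MW| = 9.100 ✓; ∠(MW, WF) = 90.00° ✓; |WF| = 20.00 ✓; |PF| = 55.29 ✓.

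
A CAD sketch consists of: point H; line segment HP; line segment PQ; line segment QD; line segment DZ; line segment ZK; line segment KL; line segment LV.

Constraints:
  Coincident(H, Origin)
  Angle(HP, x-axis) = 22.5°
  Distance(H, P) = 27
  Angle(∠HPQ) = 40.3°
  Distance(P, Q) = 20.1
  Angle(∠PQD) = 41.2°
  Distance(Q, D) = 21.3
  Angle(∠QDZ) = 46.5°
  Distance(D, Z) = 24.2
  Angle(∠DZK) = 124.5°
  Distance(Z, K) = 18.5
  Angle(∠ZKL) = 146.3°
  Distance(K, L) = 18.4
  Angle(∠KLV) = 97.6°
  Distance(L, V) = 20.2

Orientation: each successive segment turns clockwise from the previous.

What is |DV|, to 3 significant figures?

39.5

∠ZKL = 146.3° gives KL at -119° from the x-axis; with |KL| = 18.4, L = (24.4, -33.4). ∠KLV = 97.6° gives LV at 159° from the x-axis; with |LV| = 20.2, V = (5.60, -26.1). Then |DV| = |V − D| = 39.5.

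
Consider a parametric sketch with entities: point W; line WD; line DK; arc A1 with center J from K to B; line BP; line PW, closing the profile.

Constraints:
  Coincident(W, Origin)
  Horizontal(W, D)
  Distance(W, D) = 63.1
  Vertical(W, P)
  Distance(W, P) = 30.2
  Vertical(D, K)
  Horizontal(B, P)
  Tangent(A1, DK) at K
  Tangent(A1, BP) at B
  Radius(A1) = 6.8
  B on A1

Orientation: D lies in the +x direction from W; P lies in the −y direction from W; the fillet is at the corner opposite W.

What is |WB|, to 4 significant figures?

63.89

W is at the origin; W and D share the same y with |WD| = 63.1 and D on the +x side, so D = (63.10, 0.000). W and P share the same x with |WP| = 30.2 and P on the −y side, so P = (0.000, -30.20). The virtual corner opposite W is at (63.10, -30.20). The tangent condition forces JK to be normal to DK and tangency of A1 to BP means the radius JB is perpendicular to BP, with radius 6.8, so the center J sits 6.8 in from both sides at J = (56.30, -23.40). That places the tangent points at K = (63.10, -23.40) on DK and B = (56.30, -30.20) on BP. Then |WB| = |B − W| = 63.89.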